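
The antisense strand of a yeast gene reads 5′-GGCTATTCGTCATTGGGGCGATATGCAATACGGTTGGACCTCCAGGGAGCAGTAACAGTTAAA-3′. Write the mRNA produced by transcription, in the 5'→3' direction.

RNA polymerase reads the template 3'→5' and synthesizes mRNA 5'→3' by base-pairing (A→U, T→A, G↔C). The complement of the template is CCGATAAGCAGTAACCCCGCTATACGTTATGCCAACCTGGAGGTCCCTCGTCATTGTCAATTT; antiparallel, so 5'→3' the coding strand is TTTAACTGTTACTGCTCCCTGGAGGTCCAACCGTATTGCATATCGCCCCAATGACGAATAGCC. Replace T with U for the mRNA.

5'-UUUAACUGUUACUGCUCCCUGGAGGUCCAACCGUAUUGCAUAUCGCCCCAAUGACGAAUAGCC-3'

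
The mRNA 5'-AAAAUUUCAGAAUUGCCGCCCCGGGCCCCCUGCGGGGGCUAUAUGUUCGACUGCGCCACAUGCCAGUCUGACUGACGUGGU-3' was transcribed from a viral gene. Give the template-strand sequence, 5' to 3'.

Replace U with T to get the coding DNA strand: AAAATTTCAGAATTGCCGCCCCGGGCCCCCTGCGGGGGCTATATGTTCGACTGCGCCACATGCCAGTCTGACTGACGTGGT. The template strand is its reverse complement (complement TTTTAAAGTCTTAACGGCGGGGCCCGGGGGACGCCCCCGATATACAAGCTGACGCGGTGTACGGTCAGACTGACTGCACCA, then reverse).

5'-ACCACGTCAGTCAGACTGGCATGTGGCGCAGTCGAACATATAGCCCCCGCAGGGGGCCCGGGGCGGCAATTCTGAAATTTT-3'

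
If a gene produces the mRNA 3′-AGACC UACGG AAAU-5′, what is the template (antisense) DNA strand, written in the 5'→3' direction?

Written 5'→3' the mRNA is UAAAGGCAUCCAGA, so the coding DNA strand is TAAAGGCATCCAGA. The template is its reverse complement.

5'-TCTGGATGCCTTTA-3'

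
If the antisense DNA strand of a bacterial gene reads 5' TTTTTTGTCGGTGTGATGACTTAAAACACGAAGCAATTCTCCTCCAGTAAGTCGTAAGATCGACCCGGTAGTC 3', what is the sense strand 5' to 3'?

5′-GACTACCGGGTCGATCTTACGACTTACTGGAGGAGAATTGCTTCGTGTTTTAAGTCATCACACCGACAAAAAA-3′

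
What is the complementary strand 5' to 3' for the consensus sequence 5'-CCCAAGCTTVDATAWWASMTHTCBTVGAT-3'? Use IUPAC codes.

5'-ATCBAVGADAKSTWWTATHBAAGCTTGGG-3'

Standard pairs A↔T, G↔C; ambiguity codes pair M↔K, W↔W, S↔S, B↔V, D↔H. Complement (GGGTTCGAABHTATWWTSKADAGVABCTA), then reverse for 5'→3'.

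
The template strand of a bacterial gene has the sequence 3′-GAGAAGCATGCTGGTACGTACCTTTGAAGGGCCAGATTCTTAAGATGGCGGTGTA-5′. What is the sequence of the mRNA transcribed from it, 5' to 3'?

5′-CUCUUCGUACGACCAUGCAUGGAAACUUCCCGGUCUAAGAAUUCUACCGCCACAU-3′

Reading the template 3'→5' as shown, RNA polymerase pairs each base (A→U, T→A, G↔C) to build mRNA 5'→3' directly.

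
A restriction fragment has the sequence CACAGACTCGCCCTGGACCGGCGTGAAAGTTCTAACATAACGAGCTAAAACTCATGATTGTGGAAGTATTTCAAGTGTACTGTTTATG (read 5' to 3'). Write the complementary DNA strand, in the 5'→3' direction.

5'-CATAAACAGTACACTTGAAATACTTCCACAATCATGAGTTTTAGCTCGTTATGTTAGAACTTTCACGCCGGTCCAGGGCGAGTCTGTG-3'

The complement of CACAGACTCGCCCTGGACCGGCGTGAAAGTTCTAACATAACGAGCTAAAACTCATGATTGTGGAAGTATTTCAAGTGTACTGTTTATG is GTGTCTGAGCGGGACCTGGCCGCACTTTCAAGATTGTATTGCTCGATTTTGAGTACTAACACCTTCATAAAGTTCACATGACAAATAC (A↔T, G↔C). DNA strands are antiparallel, so the complementary strand runs 3'→5'; reversing gives the 5'→3' form.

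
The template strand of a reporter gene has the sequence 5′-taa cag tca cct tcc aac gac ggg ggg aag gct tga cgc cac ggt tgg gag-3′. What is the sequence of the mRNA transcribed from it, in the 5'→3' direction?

5′-CUCCCAACCGUGGCGUCAAGCCUUCCCCCCGUCGUUGGAAGGUGACUGUUA-3′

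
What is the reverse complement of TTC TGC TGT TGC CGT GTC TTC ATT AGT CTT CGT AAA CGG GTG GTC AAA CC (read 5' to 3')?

Complement each base (A↔T, G↔C): AAGACGACAACGGCACAGAAGTAATCAGAAGCATTTGCCCACCAGTTTGG. Then reverse.

5'-GGTTTGACCACCCGTTTACGAAGACTAATGAAGACACGGCAACAGCAGAA-3'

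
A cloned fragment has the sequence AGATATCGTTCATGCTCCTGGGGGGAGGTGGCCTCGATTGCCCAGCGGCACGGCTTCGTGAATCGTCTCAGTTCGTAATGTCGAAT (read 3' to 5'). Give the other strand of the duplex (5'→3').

The strand is given 3'→5', so its complement runs 5'→3' in the same left-to-right order: pair each base A↔T, G↔C.

5'-TCTATAGCAAGTACGAGGACCCCCCTCCACCGGAGCTAACGGGTCGCCGTGCCGAAGCACTTAGCAGAGTCAAGCATTACAGCTTA-3'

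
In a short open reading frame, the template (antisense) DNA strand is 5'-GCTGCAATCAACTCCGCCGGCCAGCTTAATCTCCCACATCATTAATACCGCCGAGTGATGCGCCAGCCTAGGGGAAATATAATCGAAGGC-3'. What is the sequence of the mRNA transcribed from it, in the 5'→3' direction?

5'-GCCUUCGAUUAUAUUUCCCCUAGGCUGGCGCAUCACUCGGCGGUAUUAAUGAUGUGGGAGAUUAAGCUGGCCGGCGGAGUUGAUUGCAGC-3'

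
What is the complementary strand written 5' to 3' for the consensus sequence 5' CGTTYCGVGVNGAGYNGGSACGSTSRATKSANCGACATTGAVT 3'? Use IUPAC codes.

Standard pairs A↔T, G↔C; ambiguity codes pair R↔Y, K↔M, S↔S, V↔B, N↔N. Complement (GCAARGCBCBNCTCRNCCSTGCSASYTAMSTNGCTGTAACTBA), then reverse for 5'→3'.

5'-ABTCAATGTCGNTSMATYSASCGTSCCNRCTCNBCBCGRAACG-3'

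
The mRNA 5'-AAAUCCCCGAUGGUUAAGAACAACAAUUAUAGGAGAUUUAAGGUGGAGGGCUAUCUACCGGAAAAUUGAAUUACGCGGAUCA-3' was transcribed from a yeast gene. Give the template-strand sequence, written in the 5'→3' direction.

5'-TGATCCGCGTAATTCAATTTTCCGGTAGATAGCCCTCCACCTTAAATCTCCTATAATTGTTGTTCTTAACCATCGGGGATTT-3'

Replace U with T to get the coding DNA strand: AAATCCCCGATGGTTAAGAACAACAATTATAGGAGATTTAAGGTGGAGGGCTATCTACCGGAAAATTGAATTACGCGGATCA. The template strand is its reverse complement (complement TTTAGGGGCTACCAATTCTTGTTGTTAATATCCTCTAAATTCCACCTCCCGATAGATGGCCTTTTAACTTAATGCGCCTAGT, then reverse).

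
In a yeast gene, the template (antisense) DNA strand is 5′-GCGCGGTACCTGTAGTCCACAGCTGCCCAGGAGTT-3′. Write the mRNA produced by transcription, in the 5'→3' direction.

The mRNA has the sequence of the coding strand (reverse complement of the template) with T→U. Reverse complement of GCGCGGTACCTGTAGTCCACAGCTGCCCAGGAGTT is AACTCCTGGGCAGCTGTGGACTACAGGTACCGCGC; then T→U.

5'-AACUCCUGGGCAGCUGUGGACUACAGGUACCGCGC-3'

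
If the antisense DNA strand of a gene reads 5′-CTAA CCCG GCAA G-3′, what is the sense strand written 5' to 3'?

5′-CTTGCCGGGTTAG-3′

The coding strand is complementary and antiparallel to the template: take the complement (A↔T, G↔C) and reverse.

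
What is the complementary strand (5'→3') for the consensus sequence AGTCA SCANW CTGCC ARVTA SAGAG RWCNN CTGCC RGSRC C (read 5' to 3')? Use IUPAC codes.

5'-GGYSCYGGCAGNNGWYCTCTSTABYTGGCAGWNTGSTGACT-3'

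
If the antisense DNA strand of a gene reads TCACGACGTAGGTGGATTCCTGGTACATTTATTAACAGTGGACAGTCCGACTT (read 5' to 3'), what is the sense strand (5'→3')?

The coding strand is complementary and antiparallel to the template: take the complement (A↔T, G↔C) and reverse.

5'-AAGTCGGACTGTCCACTGTTAATAAATGTACCAGGAATCCACCTACGTCGTGA-3'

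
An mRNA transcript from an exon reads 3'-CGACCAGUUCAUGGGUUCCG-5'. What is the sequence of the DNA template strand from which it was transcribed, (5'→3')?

Written 5'→3' the mRNA is GCCUUGGGUACUUGACCAGC, so the coding DNA strand is GCCTTGGGTACTTGACCAGC. The template is its reverse complement.

5'-GCTGGTCAAGTACCCAAGGC-3'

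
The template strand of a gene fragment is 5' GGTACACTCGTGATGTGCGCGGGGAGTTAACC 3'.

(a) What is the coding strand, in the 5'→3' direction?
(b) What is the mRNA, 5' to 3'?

(a) 5'-GGTTAACTCCCCGCGCACATCACGAGTGTACC-3'
(b) 5'-GGUUAACUCCCCGCGCACAUCACGAGUGUACC-3'

(a) The coding strand is the reverse complement of the template: complement CCATGTGAGCACTACACGCGCCCCTCAATTGG, then reverse.
(b) mRNA has the coding-strand sequence with T→U.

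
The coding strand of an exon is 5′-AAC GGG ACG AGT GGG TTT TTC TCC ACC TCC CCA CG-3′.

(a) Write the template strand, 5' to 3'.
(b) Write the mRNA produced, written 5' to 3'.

(a) The template strand is the reverse complement of the coding strand: complement TTGCCCTGCTCACCCAAAAAGAGGTGGAGGGGTGC, then reverse.
(b) mRNA matches the coding strand with T→U.

(a) 5′-CGTGGGGAGGTGGAGAAAAACCCACTCGTCCCGTT-3′
(b) 5'-AACGGGACGAGUGGGUUUUUCUCCACCUCCCCACG-3'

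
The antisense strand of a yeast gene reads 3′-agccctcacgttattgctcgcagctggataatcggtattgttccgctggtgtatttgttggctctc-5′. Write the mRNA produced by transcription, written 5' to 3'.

Reading the template 3'→5' as shown, RNA polymerase pairs each base (A→U, T→A, G↔C) to build mRNA 5'→3' directly.

5'-UCGGGAGUGCAAUAACGAGCGUCGACCUAUUAGCCAUAACAAGGCGACCACAUAAACAACCGAGAG-3'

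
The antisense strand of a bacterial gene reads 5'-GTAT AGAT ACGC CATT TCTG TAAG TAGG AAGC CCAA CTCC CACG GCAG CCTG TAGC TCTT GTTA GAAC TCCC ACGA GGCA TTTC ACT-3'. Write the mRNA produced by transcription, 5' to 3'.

RNA polymerase reads the template 3'→5' and synthesizes mRNA 5'→3' by base-pairing (A→U, T→A, G↔C). The complement of the template is CATATCTATGCGGTAAAGACATTCATCCTTCGGGTTGAGGGTGCCGTCGGACATCGAGAACAATCTTGAGGGTGCTCCGTAAAGTGA; antiparallel, so 5'→3' the coding strand is AGTGAAATGCCTCGTGGGAGTTCTAACAAGAGCTACAGGCTGCCGTGGGAGTTGGGCTTCCTACTTACAGAAATGGCGTATCTATAC. Replace T with U for the mRNA.

5'-AGUGAAAUGCCUCGUGGGAGUUCUAACAAGAGCUACAGGCUGCCGUGGGAGUUGGGCUUCCUACUUACAGAAAUGGCGUAUCUAUAC-3'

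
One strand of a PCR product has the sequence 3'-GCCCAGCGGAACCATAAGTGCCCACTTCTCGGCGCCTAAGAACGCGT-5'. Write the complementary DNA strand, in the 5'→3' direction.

The strand is given 3'→5', so its complement runs 5'→3' in the same left-to-right order: pair each base A↔T, G↔C.

5'-CGGGTCGCCTTGGTATTCACGGGTGAAGAGCCGCGGATTCTTGCGCA-3'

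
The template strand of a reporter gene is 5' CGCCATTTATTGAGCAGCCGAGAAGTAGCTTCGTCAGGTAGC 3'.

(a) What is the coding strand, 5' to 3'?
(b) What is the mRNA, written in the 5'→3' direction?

(a) 5′-GCTACCTGACGAAGCTACTTCTCGGCTGCTCAATAAATGGCG-3′
(b) 5'-GCUACCUGACGAAGCUACUUCUCGGCUGCUCAAUAAAUGGCG-3'

(a) The coding strand is the reverse complement of the template: complement GCGGTAAATAACTCGTCGGCTCTTCATCGAAGCAGTCCATCG, then reverse.
(b) mRNA has the coding-strand sequence with T→U.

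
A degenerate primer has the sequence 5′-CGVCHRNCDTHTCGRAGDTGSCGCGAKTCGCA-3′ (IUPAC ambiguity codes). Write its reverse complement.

5'-TGCGAMTCGCGSCAHCTYCGADAHGNYDGBCG-3'

Standard pairs A↔T, G↔C; ambiguity codes pair R↔Y, K↔M, S↔S, D↔H, V↔B, N↔N. Complement (GCBGDYNGHADAGCYTCHACSGCGCTMAGCGT), then reverse for 5'→3'.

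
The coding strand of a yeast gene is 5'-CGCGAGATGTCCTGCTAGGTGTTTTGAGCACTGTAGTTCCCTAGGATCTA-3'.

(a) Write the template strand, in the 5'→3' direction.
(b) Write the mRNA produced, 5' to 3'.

(a) 5'-TAGATCCTAGGGAACTACAGTGCTCAAAACACCTAGCAGGACATCTCGCG-3'
(b) 5'-CGCGAGAUGUCCUGCUAGGUGUUUUGAGCACUGUAGUUCCCUAGGAUCUA-3'

(a) The template strand is the reverse complement of the coding strand: complement GCGCTCTACAGGACGATCCACAAAACTCGTGACATCAAGGGATCCTAGAT, then reverse.
(b) mRNA matches the coding strand with T→U.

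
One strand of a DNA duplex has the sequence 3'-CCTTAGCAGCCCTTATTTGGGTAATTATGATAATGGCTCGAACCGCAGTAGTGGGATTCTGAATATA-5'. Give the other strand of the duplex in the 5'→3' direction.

The strand is given 3'→5', so its complement runs 5'→3' in the same left-to-right order: pair each base A↔T, G↔C.

5′-GGAATCGTCGGGAATAAACCCATTAATACTATTACCGAGCTTGGCGTCATCACCCTAAGACTTATAT-3′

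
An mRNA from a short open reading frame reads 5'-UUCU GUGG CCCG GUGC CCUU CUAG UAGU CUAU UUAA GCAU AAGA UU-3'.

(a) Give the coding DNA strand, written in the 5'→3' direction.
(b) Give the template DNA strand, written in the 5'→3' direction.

(a) The coding strand matches the mRNA with U→T.
(b) The template strand is the reverse complement of the coding strand.

(a) 5'-TTCTGTGGCCCGGTGCCCTTCTAGTAGTCTATTTAAGCATAAGATT-3'
(b) 5'-AATCTTATGCTTAAATAGACTACTAGAAGGGCACCGGGCCACAGAA-3'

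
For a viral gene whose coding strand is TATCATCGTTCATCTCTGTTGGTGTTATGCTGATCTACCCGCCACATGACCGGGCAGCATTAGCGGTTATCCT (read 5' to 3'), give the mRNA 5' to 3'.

mRNA has the coding-strand sequence with U in place of T.

5'-UAUCAUCGUUCAUCUCUGUUGGUGUUAUGCUGAUCUACCCGCCACAUGACCGGGCAGCAUUAGCGGUUAUCCU-3'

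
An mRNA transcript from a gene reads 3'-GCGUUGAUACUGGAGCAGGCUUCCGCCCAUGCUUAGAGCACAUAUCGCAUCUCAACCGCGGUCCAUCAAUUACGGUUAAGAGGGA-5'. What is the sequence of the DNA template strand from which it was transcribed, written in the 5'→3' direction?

Written 5'→3' the mRNA is AGGGAGAAUUGGCAUUAACUACCUGGCGCCAACUCUACGCUAUACACGAGAUUCGUACCCGCCUUCGGACGAGGUCAUAGUUGCG, so the coding DNA strand is AGGGAGAATTGGCATTAACTACCTGGCGCCAACTCTACGCTATACACGAGATTCGTACCCGCCTTCGGACGAGGTCATAGTTGCG. The template is its reverse complement.

5′-CGCAACTATGACCTCGTCCGAAGGCGGGTACGAATCTCGTGTATAGCGTAGAGTTGGCGCCAGGTAGTTAATGCCAATTCTCCCT-3′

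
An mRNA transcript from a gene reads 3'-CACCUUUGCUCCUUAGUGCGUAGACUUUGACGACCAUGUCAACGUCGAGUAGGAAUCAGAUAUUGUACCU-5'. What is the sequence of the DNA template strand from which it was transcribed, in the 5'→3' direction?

Written 5'→3' the mRNA is UCCAUGUUAUAGACUAAGGAUGAGCUGCAACUGUACCAGCAGUUUCAGAUGCGUGAUUCCUCGUUUCCAC, so the coding DNA strand is TCCATGTTATAGACTAAGGATGAGCTGCAACTGTACCAGCAGTTTCAGATGCGTGATTCCTCGTTTCCAC. The template is its reverse complement.

5'-GTGGAAACGAGGAATCACGCATCTGAAACTGCTGGTACAGTTGCAGCTCATCCTTAGTCTATAACATGGA-3'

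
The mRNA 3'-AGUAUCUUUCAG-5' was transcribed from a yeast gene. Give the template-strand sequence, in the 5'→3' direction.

5'-TCATAGAAAGTC-3'

Written 5'→3' the mRNA is GACUUUCUAUGA, so the coding DNA strand is GACTTTCTATGA. The template is its reverse complement.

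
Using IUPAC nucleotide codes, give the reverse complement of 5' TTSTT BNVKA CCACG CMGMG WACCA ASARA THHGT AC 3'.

5'-GTACDDATYTSTTGGTWCKCKGCGTGGTMBNVAASAA-3'

Standard pairs A↔T, G↔C; ambiguity codes pair R↔Y, M↔K, W↔W, S↔S, B↔V, H↔D, N↔N. Complement (AASAAVNBMTGGTGCGKCKCWTGGTTSTYTADDCATG), then reverse for 5'→3'.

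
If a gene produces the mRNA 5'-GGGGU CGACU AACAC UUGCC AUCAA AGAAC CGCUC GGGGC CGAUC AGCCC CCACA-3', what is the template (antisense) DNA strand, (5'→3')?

5'-TGTGGGGGCTGATCGGCCCCGAGCGGTTCTTTGATGGCAAGTGTTAGTCGACCCC-3'

Replace U with T to get the coding DNA strand: GGGGTCGACTAACACTTGCCATCAAAGAACCGCTCGGGGCCGATCAGCCCCCACA. The template strand is its reverse complement (complement CCCCAGCTGATTGTGAACGGTAGTTTCTTGGCGAGCCCCGGCTAGTCGGGGGTGT, then reverse).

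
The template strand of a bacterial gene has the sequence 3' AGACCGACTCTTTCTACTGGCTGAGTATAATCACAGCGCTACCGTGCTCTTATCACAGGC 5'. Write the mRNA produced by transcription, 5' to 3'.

Reading the template 3'→5' as shown, RNA polymerase pairs each base (A→U, T→A, G↔C) to build mRNA 5'→3' directly.

5'-UCUGGCUGAGAAAGAUGACCGACUCAUAUUAGUGUCGCGAUGGCACGAGAAUAGUGUCCG-3'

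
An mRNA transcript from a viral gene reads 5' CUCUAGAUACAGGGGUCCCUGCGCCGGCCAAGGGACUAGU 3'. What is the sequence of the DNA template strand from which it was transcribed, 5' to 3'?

Replace U with T to get the coding DNA strand: CTCTAGATACAGGGGTCCCTGCGCCGGCCAAGGGACTAGT. The template strand is its reverse complement (complement GAGATCTATGTCCCCAGGGACGCGGCCGGTTCCCTGATCA, then reverse).

5'-ACTAGTCCCTTGGCCGGCGCAGGGACCCCTGTATCTAGAG-3'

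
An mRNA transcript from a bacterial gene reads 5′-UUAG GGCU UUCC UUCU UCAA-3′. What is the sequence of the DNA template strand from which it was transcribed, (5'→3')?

Replace U with T to get the coding DNA strand: TTAGGGCTTTCCTTCTTCAA. The template strand is its reverse complement (complement AATCCCGAAAGGAAGAAGTT, then reverse).

5'-TTGAAGAAGGAAAGCCCTAA-3'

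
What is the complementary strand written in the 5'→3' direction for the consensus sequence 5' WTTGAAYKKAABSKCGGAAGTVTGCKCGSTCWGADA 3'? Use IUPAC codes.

Standard pairs A↔T, G↔C; ambiguity codes pair Y↔R, K↔M, W↔W, S↔S, B↔V, D↔H. Complement (WAACTTRMMTTVSMGCCTTCABACGMGCSAGWCTHT), then reverse for 5'→3'.

5'-THTCWGASCGMGCABACTTCCGMSVTTMMRTTCAAW-3'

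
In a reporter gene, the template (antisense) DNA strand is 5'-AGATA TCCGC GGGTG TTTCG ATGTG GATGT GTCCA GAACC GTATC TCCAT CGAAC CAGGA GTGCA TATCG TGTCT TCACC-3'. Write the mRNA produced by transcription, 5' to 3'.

5'-GGUGAAGACACGAUAUGCACUCCUGGUUCGAUGGAGAUACGGUUCUGGACACAUCCACAUCGAAACACCCGCGGAUAUCU-3'

The mRNA has the sequence of the coding strand (reverse complement of the template) with T→U. Reverse complement of AGATATCCGCGGGTGTTTCGATGTGGATGTGTCCAGAACCGTATCTCCATCGAACCAGGAGTGCATATCGTGTCTTCACC is GGTGAAGACACGATATGCACTCCTGGTTCGATGGAGATACGGTTCTGGACACATCCACATCGAAACACCCGCGGATATCT; then T→U.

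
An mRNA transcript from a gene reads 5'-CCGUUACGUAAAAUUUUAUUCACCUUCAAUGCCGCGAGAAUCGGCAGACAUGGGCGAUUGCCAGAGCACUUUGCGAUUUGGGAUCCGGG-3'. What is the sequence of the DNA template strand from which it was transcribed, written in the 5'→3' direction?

Replace U with T to get the coding DNA strand: CCGTTACGTAAAATTTTATTCACCTTCAATGCCGCGAGAATCGGCAGACATGGGCGATTGCCAGAGCACTTTGCGATTTGGGATCCGGG. The template strand is its reverse complement (complement GGCAATGCATTTTAAAATAAGTGGAAGTTACGGCGCTCTTAGCCGTCTGTACCCGCTAACGGTCTCGTGAAACGCTAAACCCTAGGCCC, then reverse).

5'-CCCGGATCCCAAATCGCAAAGTGCTCTGGCAATCGCCCATGTCTGCCGATTCTCGCGGCATTGAAGGTGAATAAAATTTTACGTAACGG-3'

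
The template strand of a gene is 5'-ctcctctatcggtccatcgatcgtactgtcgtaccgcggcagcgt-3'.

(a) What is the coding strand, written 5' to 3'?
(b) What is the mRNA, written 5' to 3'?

(a) The coding strand is the reverse complement of the template: complement GAGGAGATAGCCAGGTAGCTAGCATGACAGCATGGCGCCGTCGCA, then reverse.
(b) mRNA has the coding-strand sequence with T→U.

(a) 5'-ACGCTGCCGCGGTACGACAGTACGATCGATGGACCGATAGAGGAG-3'
(b) 5'-ACGCUGCCGCGGUACGACAGUACGAUCGAUGGACCGAUAGAGGAG-3'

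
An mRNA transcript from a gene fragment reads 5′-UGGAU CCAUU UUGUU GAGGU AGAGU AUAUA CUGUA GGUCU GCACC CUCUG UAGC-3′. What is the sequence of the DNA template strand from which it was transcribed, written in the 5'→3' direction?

Replace U with T to get the coding DNA strand: TGGATCCATTTTGTTGAGGTAGAGTATATACTGTAGGTCTGCACCCTCTGTAGC. The template strand is its reverse complement (complement ACCTAGGTAAAACAACTCCATCTCATATATGACATCCAGACGTGGGAGACATCG, then reverse).

5'-GCTACAGAGGGTGCAGACCTACAGTATATACTCTACCTCAACAAAATGGATCCA-3'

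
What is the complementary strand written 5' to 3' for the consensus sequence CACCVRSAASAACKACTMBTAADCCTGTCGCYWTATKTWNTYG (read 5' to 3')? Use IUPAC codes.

5'-CRANWAMATAWRGCGACAGGHTTAVKAGTMGTTSTTSYBGGTG-3'

Standard pairs A↔T, G↔C; ambiguity codes pair R↔Y, M↔K, W↔W, S↔S, B↔V, D↔H, N↔N. Complement (GTGGBYSTTSTTGMTGAKVATTHGGACAGCGRWATAMAWNARC), then reverse for 5'→3'.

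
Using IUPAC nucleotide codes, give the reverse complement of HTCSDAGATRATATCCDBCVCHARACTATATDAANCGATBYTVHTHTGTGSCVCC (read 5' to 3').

Standard pairs A↔T, G↔C; ambiguity codes pair R↔Y, S↔S, B↔V, D↔H, N↔N. Complement (DAGSHTCTAYTATAGGHVGBGDTYTGATATAHTTNGCTAVRABDADACACSGBGG), then reverse for 5'→3'.

5′-GGBGSCACADADBARVATCGNTTHATATAGTYTDGBGVHGGATATYATCTHSGAD-3′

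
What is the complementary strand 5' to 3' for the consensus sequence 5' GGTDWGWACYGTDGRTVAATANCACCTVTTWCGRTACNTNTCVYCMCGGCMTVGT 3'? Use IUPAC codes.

Standard pairs A↔T, G↔C; ambiguity codes pair R↔Y, M↔K, W↔W, D↔H, V↔B, N↔N. Complement (CCAHWCWTGRCAHCYABTTATNGTGGABAAWGCYATGNANAGBRGKGCCGKABCA), then reverse for 5'→3'.

5'-ACBAKGCCGKGRBGANANGTAYCGWAABAGGTGNTATTBAYCHACRGTWCWHACC-3'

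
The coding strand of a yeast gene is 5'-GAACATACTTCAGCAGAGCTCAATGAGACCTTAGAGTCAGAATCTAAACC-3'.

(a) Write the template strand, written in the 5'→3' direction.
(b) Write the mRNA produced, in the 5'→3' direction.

(a) 5'-GGTTTAGATTCTGACTCTAAGGTCTCATTGAGCTCTGCTGAAGTATGTTC-3'
(b) 5'-GAACAUACUUCAGCAGAGCUCAAUGAGACCUUAGAGUCAGAAUCUAAACC-3'

(a) The template strand is the reverse complement of the coding strand: complement CTTGTATGAAGTCGTCTCGAGTTACTCTGGAATCTCAGTCTTAGATTTGG, then reverse.
(b) mRNA matches the coding strand with T→U.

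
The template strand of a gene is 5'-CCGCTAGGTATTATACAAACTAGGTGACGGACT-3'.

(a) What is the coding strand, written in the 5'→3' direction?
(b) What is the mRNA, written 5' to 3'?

(a) The coding strand is the reverse complement of the template: complement GGCGATCCATAATATGTTTGATCCACTGCCTGA, then reverse.
(b) mRNA has the coding-strand sequence with T→U.

(a) 5'-AGTCCGTCACCTAGTTTGTATAATACCTAGCGG-3'
(b) 5'-AGUCCGUCACCUAGUUUGUAUAAUACCUAGCGG-3'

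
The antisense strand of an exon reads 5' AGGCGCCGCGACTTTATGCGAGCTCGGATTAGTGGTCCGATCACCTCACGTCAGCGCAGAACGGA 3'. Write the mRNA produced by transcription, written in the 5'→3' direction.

5'-UCCGUUCUGCGCUGACGUGAGGUGAUCGGACCACUAAUCCGAGCUCGCAUAAAGUCGCGGCGCCU-3'

RNA polymerase reads the template 3'→5' and synthesizes mRNA 5'→3' by base-pairing (A→U, T→A, G↔C). The complement of the template is TCCGCGGCGCTGAAATACGCTCGAGCCTAATCACCAGGCTAGTGGAGTGCAGTCGCGTCTTGCCT; antiparallel, so 5'→3' the coding strand is TCCGTTCTGCGCTGACGTGAGGTGATCGGACCACTAATCCGAGCTCGCATAAAGTCGCGGCGCCT. Replace T with U for the mRNA.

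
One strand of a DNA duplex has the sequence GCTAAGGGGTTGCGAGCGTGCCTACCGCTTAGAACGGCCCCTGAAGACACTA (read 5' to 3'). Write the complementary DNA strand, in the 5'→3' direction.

Pairing A↔T and G↔C gives CGATTCCCCAACGCTCGCACGGATGGCGAATCTTGCCGGGGACTTCTGTGAT, running 3'→5'. Reverse for the 5'→3' convention.

5'-TAGTGTCTTCAGGGGCCGTTCTAAGCGGTAGGCACGCTCGCAACCCCTTAGC-3'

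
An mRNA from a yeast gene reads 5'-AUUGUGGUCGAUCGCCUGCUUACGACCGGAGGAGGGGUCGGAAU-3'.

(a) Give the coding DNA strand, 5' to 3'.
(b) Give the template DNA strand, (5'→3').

(a) 5'-ATTGTGGTCGATCGCCTGCTTACGACCGGAGGAGGGGTCGGAAT-3'
(b) 5'-ATTCCGACCCCTCCTCCGGTCGTAAGCAGGCGATCGACCACAAT-3'

(a) The coding strand matches the mRNA with U→T.
(b) The template strand is the reverse complement of the coding strand.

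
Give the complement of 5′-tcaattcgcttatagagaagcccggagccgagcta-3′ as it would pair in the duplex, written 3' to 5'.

Base-pairing A↔T, G↔C gives the complement. The complementary strand is antiparallel, so paired with a 5'→3' strand it runs 3'→5'.

3'-AGTTAAGCGAATATCTCTTCGGGCCTCGGCTCGAT-5'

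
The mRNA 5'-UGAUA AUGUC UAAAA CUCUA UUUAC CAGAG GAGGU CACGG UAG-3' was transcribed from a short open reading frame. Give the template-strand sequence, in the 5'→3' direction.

5'-CTACCGTGACCTCCTCTGGTAAATAGAGTTTTAGACATTATCA-3'

Replace U with T to get the coding DNA strand: TGATAATGTCTAAAACTCTATTTACCAGAGGAGGTCACGGTAG. The template strand is its reverse complement (complement ACTATTACAGATTTTGAGATAAATGGTCTCCTCCAGTGCCATC, then reverse).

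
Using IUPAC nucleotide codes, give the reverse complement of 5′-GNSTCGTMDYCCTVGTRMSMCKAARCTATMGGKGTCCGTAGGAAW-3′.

5′-WTTCCTACGGACMCCKATAGYTTMGKSKYACBAGGRHKACGASNC-3′

Standard pairs A↔T, G↔C; ambiguity codes pair R↔Y, M↔K, W↔W, S↔S, D↔H, V↔B, N↔N. Complement (CNSAGCAKHRGGABCAYKSKGMTTYGATAKCCMCAGGCATCCTTW), then reverse for 5'→3'.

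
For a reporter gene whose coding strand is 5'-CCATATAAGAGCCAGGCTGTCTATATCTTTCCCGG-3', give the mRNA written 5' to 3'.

The mRNA is synthesized from the template strand, so it matches the coding strand with T replaced by U.

5′-CCAUAUAAGAGCCAGGCUGUCUAUAUCUUUCCCGG-3′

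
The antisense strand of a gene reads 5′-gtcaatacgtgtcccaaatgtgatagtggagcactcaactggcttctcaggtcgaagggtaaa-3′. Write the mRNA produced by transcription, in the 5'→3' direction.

RNA polymerase reads the template 3'→5' and synthesizes mRNA 5'→3' by base-pairing (A→U, T→A, G↔C). The complement of the template is CAGTTATGCACAGGGTTTACACTATCACCTCGTGAGTTGACCGAAGAGTCCAGCTTCCCATTT; antiparallel, so 5'→3' the coding strand is TTTACCCTTCGACCTGAGAAGCCAGTTGAGTGCTCCACTATCACATTTGGGACACGTATTGAC. Replace T with U for the mRNA.

5'-UUUACCCUUCGACCUGAGAAGCCAGUUGAGUGCUCCACUAUCACAUUUGGGACACGUAUUGAC-3'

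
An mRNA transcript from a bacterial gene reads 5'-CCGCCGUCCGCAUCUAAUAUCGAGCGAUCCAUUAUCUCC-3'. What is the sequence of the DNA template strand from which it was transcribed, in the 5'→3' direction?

5'-GGAGATAATGGATCGCTCGATATTAGATGCGGACGGCGG-3'

Replace U with T to get the coding DNA strand: CCGCCGTCCGCATCTAATATCGAGCGATCCATTATCTCC. The template strand is its reverse complement (complement GGCGGCAGGCGTAGATTATAGCTCGCTAGGTAATAGAGG, then reverse).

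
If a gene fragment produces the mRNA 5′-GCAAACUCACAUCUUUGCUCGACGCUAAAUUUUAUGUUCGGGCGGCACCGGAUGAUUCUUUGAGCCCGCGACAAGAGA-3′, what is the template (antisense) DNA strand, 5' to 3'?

5'-TCTCTTGTCGCGGGCTCAAAGAATCATCCGGTGCCGCCCGAACATAAAATTTAGCGTCGAGCAAAGATGTGAGTTTGC-3'

Replace U with T to get the coding DNA strand: GCAAACTCACATCTTTGCTCGACGCTAAATTTTATGTTCGGGCGGCACCGGATGATTCTTTGAGCCCGCGACAAGAGA. The template strand is its reverse complement (complement CGTTTGAGTGTAGAAACGAGCTGCGATTTAAAATACAAGCCCGCCGTGGCCTACTAAGAAACTCGGGCGCTGTTCTCT, then reverse).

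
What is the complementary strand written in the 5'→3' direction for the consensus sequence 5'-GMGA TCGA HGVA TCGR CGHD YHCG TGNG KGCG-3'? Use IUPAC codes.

Standard pairs A↔T, G↔C; ambiguity codes pair R↔Y, M↔K, D↔H, V↔B, N↔N. Complement (CKCTAGCTDCBTAGCYGCDHRDGCACNCMCGC), then reverse for 5'→3'.

5'-CGCMCNCACGDRHDCGYCGATBCDTCGATCKC-3'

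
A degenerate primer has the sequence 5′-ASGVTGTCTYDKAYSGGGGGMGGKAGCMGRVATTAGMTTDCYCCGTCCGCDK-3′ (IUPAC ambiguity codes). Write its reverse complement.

Standard pairs A↔T, G↔C; ambiguity codes pair R↔Y, M↔K, S↔S, D↔H, V↔B. Complement (TSCBACAGARHMTRSCCCCCKCCMTCGKCYBTAATCKAAHGRGGCAGGCGHM), then reverse for 5'→3'.

5'-MHGCGGACGGRGHAAKCTAATBYCKGCTMCCKCCCCCSRTMHRAGACABCST-3'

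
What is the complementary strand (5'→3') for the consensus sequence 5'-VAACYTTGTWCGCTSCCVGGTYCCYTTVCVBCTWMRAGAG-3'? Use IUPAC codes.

5′-CTCTYKWAGVBGBAARGGRACCBGGSAGCGWACAARGTTB-3′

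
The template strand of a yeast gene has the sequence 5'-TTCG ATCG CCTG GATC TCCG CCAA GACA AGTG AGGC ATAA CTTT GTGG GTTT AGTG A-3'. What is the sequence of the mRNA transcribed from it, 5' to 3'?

5'-UCACUAAACCCACAAAGUUAUGCCUCACUUGUCUUGGCGGAGAUCCAGGCGAUCGAA-3'

RNA polymerase reads the template 3'→5' and synthesizes mRNA 5'→3' by base-pairing (A→U, T→A, G↔C). The complement of the template is AAGCTAGCGGACCTAGAGGCGGTTCTGTTCACTCCGTATTGAAACACCCAAATCACT; antiparallel, so 5'→3' the coding strand is TCACTAAACCCACAAAGTTATGCCTCACTTGTCTTGGCGGAGATCCAGGCGATCGAA. Replace T with U for the mRNA.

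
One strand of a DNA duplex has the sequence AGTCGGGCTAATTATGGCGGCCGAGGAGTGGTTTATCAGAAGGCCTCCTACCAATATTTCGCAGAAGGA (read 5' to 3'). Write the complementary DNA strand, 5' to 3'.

The complement of AGTCGGGCTAATTATGGCGGCCGAGGAGTGGTTTATCAGAAGGCCTCCTACCAATATTTCGCAGAAGGA is TCAGCCCGATTAATACCGCCGGCTCCTCACCAAATAGTCTTCCGGAGGATGGTTATAAAGCGTCTTCCT (A↔T, G↔C). DNA strands are antiparallel, so the complementary strand runs 3'→5'; reversing gives the 5'→3' form.

5'-TCCTTCTGCGAAATATTGGTAGGAGGCCTTCTGATAAACCACTCCTCGGCCGCCATAATTAGCCCGACT-3'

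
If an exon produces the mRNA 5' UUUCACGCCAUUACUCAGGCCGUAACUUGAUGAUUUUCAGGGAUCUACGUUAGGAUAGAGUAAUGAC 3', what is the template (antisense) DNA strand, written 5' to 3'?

Replace U with T to get the coding DNA strand: TTTCACGCCATTACTCAGGCCGTAACTTGATGATTTTCAGGGATCTACGTTAGGATAGAGTAATGAC. The template strand is its reverse complement (complement AAAGTGCGGTAATGAGTCCGGCATTGAACTACTAAAAGTCCCTAGATGCAATCCTATCTCATTACTG, then reverse).

5'-GTCATTACTCTATCCTAACGTAGATCCCTGAAAATCATCAAGTTACGGCCTGAGTAATGGCGTGAAA-3'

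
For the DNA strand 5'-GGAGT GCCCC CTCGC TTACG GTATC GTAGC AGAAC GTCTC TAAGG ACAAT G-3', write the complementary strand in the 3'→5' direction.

3'-CCTCACGGGGGAGCGAATGCCATAGCATCGTCTTGCAGAGATTCCTGTTAC-5'

Base-pairing A↔T, G↔C gives the complement. The complementary strand is antiparallel, so paired with a 5'→3' strand it runs 3'→5'.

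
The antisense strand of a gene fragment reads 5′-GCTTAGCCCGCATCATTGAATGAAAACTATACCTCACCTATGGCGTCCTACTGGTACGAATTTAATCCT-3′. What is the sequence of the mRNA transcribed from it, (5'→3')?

5'-AGGAUUAAAUUCGUACCAGUAGGACGCCAUAGGUGAGGUAUAGUUUUCAUUCAAUGAUGCGGGCUAAGC-3'

RNA polymerase reads the template 3'→5' and synthesizes mRNA 5'→3' by base-pairing (A→U, T→A, G↔C). The complement of the template is CGAATCGGGCGTAGTAACTTACTTTTGATATGGAGTGGATACCGCAGGATGACCATGCTTAAATTAGGA; antiparallel, so 5'→3' the coding strand is AGGATTAAATTCGTACCAGTAGGACGCCATAGGTGAGGTATAGTTTTCATTCAATGATGCGGGCTAAGC. Replace T with U for the mRNA.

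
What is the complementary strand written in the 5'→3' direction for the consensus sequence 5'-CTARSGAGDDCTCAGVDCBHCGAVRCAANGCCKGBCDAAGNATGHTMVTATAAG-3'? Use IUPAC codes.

Standard pairs A↔T, G↔C; ambiguity codes pair R↔Y, M↔K, S↔S, B↔V, D↔H, N↔N. Complement (GATYSCTCHHGAGTCBHGVDGCTBYGTTNCGGMCVGHTTCNTACDAKBATATTC), then reverse for 5'→3'.

5'-CTTATABKADCATNCTTHGVCMGGCNTTGYBTCGDVGHBCTGAGHHCTCSYTAG-3'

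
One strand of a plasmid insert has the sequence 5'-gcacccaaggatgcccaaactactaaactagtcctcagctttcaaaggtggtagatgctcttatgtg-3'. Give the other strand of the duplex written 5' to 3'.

5'-CACATAAGAGCATCTACCACCTTTGAAAGCTGAGGACTAGTTTAGTAGTTTGGGCATCCTTGGGTGC-3'

The complement of GCACCCAAGGATGCCCAAACTACTAAACTAGTCCTCAGCTTTCAAAGGTGGTAGATGCTCTTATGTG is CGTGGGTTCCTACGGGTTTGATGATTTGATCAGGAGTCGAAAGTTTCCACCATCTACGAGAATACAC (A↔T, G↔C). DNA strands are antiparallel, so the complementary strand runs 3'→5'; reversing gives the 5'→3' form.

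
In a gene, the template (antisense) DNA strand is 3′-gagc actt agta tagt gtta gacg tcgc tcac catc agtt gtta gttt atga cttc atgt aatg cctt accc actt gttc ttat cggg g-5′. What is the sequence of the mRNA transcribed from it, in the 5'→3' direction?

5'-CUCGUGAAUCAUAUCACAAUCUGCAGCGAGUGGUAGUCAACAAUCAAAUACUGAAGUACAUUACGGAAUGGGUGAACAAGAAUAGCCCC-3'

Reading the template 3'→5' as shown, RNA polymerase pairs each base (A→U, T→A, G↔C) to build mRNA 5'→3' directly.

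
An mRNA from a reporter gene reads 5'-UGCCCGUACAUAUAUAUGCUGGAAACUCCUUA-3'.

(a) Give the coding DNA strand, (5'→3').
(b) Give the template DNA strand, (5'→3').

(a) 5′-TGCCCGTACATATATATGCTGGAAACTCCTTA-3′
(b) 5'-TAAGGAGTTTCCAGCATATATATGTACGGGCA-3'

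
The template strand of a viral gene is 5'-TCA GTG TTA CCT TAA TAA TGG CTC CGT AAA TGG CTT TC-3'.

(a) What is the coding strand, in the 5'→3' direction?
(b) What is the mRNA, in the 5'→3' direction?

(a) The coding strand is the reverse complement of the template: complement AGTCACAATGGAATTATTACCGAGGCATTTACCGAAAG, then reverse.
(b) mRNA has the coding-strand sequence with T→U.

(a) 5'-GAAAGCCATTTACGGAGCCATTATTAAGGTAACACTGA-3'
(b) 5'-GAAAGCCAUUUACGGAGCCAUUAUUAAGGUAACACUGA-3'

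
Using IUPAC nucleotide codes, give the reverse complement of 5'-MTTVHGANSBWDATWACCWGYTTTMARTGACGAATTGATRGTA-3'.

Standard pairs A↔T, G↔C; ambiguity codes pair R↔Y, M↔K, W↔W, S↔S, B↔V, D↔H, N↔N. Complement (KAABDCTNSVWHTAWTGGWCRAAAKTYACTGCTTAACTAYCAT), then reverse for 5'→3'.

5′-TACYATCAATTCGTCAYTKAAARCWGGTWATHWVSNTCDBAAK-3′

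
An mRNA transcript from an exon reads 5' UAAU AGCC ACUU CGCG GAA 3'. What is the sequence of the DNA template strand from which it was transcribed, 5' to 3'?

5'-TTCCGCGAAGTGGCTATTA-3'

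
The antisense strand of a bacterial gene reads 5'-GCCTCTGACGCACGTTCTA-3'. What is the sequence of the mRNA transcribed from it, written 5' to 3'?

RNA polymerase reads the template 3'→5' and synthesizes mRNA 5'→3' by base-pairing (A→U, T→A, G↔C). The complement of the template is CGGAGACTGCGTGCAAGAT; antiparallel, so 5'→3' the coding strand is TAGAACGTGCGTCAGAGGC. Replace T with U for the mRNA.

5'-UAGAACGUGCGUCAGAGGC-3'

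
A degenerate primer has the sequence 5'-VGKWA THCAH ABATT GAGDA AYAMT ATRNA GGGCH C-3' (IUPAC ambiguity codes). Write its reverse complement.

5'-GDGCCCTNYATAKTRTTHCTCAATVTDTGDATWMCB-3'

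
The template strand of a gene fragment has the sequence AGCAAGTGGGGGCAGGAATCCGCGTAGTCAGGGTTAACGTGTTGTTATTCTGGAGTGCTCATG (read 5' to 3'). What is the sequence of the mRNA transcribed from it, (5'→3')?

5'-CAUGAGCACUCCAGAAUAACAACACGUUAACCCUGACUACGCGGAUUCCUGCCCCCACUUGCU-3'

RNA polymerase reads the template 3'→5' and synthesizes mRNA 5'→3' by base-pairing (A→U, T→A, G↔C). The complement of the template is TCGTTCACCCCCGTCCTTAGGCGCATCAGTCCCAATTGCACAACAATAAGACCTCACGAGTAC; antiparallel, so 5'→3' the coding strand is CATGAGCACTCCAGAATAACAACACGTTAACCCTGACTACGCGGATTCCTGCCCCCACTTGCT. Replace T with U for the mRNA.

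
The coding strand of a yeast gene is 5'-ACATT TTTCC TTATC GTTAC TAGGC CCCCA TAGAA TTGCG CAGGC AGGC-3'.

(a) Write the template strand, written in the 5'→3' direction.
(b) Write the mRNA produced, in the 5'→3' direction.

(a) 5'-GCCTGCCTGCGCAATTCTATGGGGGCCTAGTAACGATAAGGAAAAATGT-3'
(b) 5'-ACAUUUUUCCUUAUCGUUACUAGGCCCCCAUAGAAUUGCGCAGGCAGGC-3'

(a) The template strand is the reverse complement of the coding strand: complement TGTAAAAAGGAATAGCAATGATCCGGGGGTATCTTAACGCGTCCGTCCG, then reverse.
(b) mRNA matches the coding strand with T→U.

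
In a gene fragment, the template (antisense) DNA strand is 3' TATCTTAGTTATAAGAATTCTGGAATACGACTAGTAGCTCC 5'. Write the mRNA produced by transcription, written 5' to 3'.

5′-AUAGAAUCAAUAUUCUUAAGACCUUAUGCUGAUCAUCGAGG-3′

Reading the template 3'→5' as shown, RNA polymerase pairs each base (A→U, T→A, G↔C) to build mRNA 5'→3' directly.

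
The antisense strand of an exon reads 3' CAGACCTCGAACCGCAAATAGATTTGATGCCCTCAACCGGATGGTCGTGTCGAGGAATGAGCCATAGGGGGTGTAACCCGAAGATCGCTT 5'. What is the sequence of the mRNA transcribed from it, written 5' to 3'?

5'-GUCUGGAGCUUGGCGUUUAUCUAAACUACGGGAGUUGGCCUACCAGCACAGCUCCUUACUCGGUAUCCCCCACAUUGGGCUUCUAGCGAA-3'

Reading the template 3'→5' as shown, RNA polymerase pairs each base (A→U, T→A, G↔C) to build mRNA 5'→3' directly.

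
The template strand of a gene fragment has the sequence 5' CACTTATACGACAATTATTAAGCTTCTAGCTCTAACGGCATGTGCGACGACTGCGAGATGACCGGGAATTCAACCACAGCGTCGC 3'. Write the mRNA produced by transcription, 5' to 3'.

The mRNA has the sequence of the coding strand (reverse complement of the template) with T→U. Reverse complement of CACTTATACGACAATTATTAAGCTTCTAGCTCTAACGGCATGTGCGACGACTGCGAGATGACCGGGAATTCAACCACAGCGTCGC is GCGACGCTGTGGTTGAATTCCCGGTCATCTCGCAGTCGTCGCACATGCCGTTAGAGCTAGAAGCTTAATAATTGTCGTATAAGTG; then T→U.

5'-GCGACGCUGUGGUUGAAUUCCCGGUCAUCUCGCAGUCGUCGCACAUGCCGUUAGAGCUAGAAGCUUAAUAAUUGUCGUAUAAGUG-3'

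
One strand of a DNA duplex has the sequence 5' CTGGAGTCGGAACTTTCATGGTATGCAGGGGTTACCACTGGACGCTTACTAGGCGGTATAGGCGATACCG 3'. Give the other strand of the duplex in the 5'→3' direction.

5'-CGGTATCGCCTATACCGCCTAGTAAGCGTCCAGTGGTAACCCCTGCATACCATGAAAGTTCCGACTCCAG-3'

The complement of CTGGAGTCGGAACTTTCATGGTATGCAGGGGTTACCACTGGACGCTTACTAGGCGGTATAGGCGATACCG is GACCTCAGCCTTGAAAGTACCATACGTCCCCAATGGTGACCTGCGAATGATCCGCCATATCCGCTATGGC (A↔T, G↔C). DNA strands are antiparallel, so the complementary strand runs 3'→5'; reversing gives the 5'→3' form.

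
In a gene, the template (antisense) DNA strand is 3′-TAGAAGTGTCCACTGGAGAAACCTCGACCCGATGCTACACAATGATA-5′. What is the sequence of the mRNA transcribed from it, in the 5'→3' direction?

5'-AUCUUCACAGGUGACCUCUUUGGAGCUGGGCUACGAUGUGUUACUAU-3'

Reading the template 3'→5' as shown, RNA polymerase pairs each base (A→U, T→A, G↔C) to build mRNA 5'→3' directly.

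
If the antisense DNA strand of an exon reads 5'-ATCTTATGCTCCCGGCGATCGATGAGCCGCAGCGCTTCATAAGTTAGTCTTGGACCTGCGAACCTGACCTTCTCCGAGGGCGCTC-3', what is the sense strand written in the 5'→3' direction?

The coding strand is complementary and antiparallel to the template: take the complement (A↔T, G↔C) and reverse.

5'-GAGCGCCCTCGGAGAAGGTCAGGTTCGCAGGTCCAAGACTAACTTATGAAGCGCTGCGGCTCATCGATCGCCGGGAGCATAAGAT-3'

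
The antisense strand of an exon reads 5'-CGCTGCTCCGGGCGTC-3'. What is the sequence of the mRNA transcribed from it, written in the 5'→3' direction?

The mRNA has the sequence of the coding strand (reverse complement of the template) with T→U. Reverse complement of CGCTGCTCCGGGCGTC is GACGCCCGGAGCAGCG; then T→U.

5'-GACGCCCGGAGCAGCG-3'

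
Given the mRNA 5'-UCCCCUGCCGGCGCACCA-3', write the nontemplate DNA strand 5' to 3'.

The coding DNA strand has the same 5'→3' sequence as the mRNA with U replaced by T.

5'-TCCCCTGCCGGCGCACCA-3'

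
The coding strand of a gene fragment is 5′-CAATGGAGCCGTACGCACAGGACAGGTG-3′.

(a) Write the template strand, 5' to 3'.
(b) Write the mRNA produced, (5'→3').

(a) 5'-CACCTGTCCTGTGCGTACGGCTCCATTG-3'
(b) 5'-CAAUGGAGCCGUACGCACAGGACAGGUG-3'

(a) The template strand is the reverse complement of the coding strand: complement GTTACCTCGGCATGCGTGTCCTGTCCAC, then reverse.
(b) mRNA matches the coding strand with T→U.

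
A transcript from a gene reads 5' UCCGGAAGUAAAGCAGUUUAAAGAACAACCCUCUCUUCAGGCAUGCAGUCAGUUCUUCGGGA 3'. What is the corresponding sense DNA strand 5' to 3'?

The coding DNA strand has the same 5'→3' sequence as the mRNA with U replaced by T.

5'-TCCGGAAGTAAAGCAGTTTAAAGAACAACCCTCTCTTCAGGCATGCAGTCAGTTCTTCGGGA-3'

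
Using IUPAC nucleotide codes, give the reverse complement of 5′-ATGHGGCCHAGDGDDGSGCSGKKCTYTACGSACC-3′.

Standard pairs A↔T, G↔C; ambiguity codes pair Y↔R, K↔M, S↔S, D↔H. Complement (TACDCCGGDTCHCHHCSCGSCMMGARATGCSTGG), then reverse for 5'→3'.

5'-GGTSCGTARAGMMCSGCSCHHCHCTDGGCCDCAT-3'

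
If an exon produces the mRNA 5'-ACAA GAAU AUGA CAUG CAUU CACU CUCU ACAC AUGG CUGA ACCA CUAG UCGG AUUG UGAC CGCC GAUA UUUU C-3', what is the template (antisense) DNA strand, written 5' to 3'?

5'-GAAAATATCGGCGGTCACAATCCGACTAGTGGTTCAGCCATGTGTAGAGAGTGAATGCATGTCATATTCTTGT-3'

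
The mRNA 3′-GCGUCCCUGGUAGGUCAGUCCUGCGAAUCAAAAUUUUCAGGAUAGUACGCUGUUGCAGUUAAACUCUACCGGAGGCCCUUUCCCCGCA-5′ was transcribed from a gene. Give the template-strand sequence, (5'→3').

5'-CGCAGGGACCATCCAGTCAGGACGCTTAGTTTTAAAAGTCCTATCATGCGACAACGTCAATTTGAGATGGCCTCCGGGAAAGGGGCGT-3'

Written 5'→3' the mRNA is ACGCCCCUUUCCCGGAGGCCAUCUCAAAUUGACGUUGUCGCAUGAUAGGACUUUUAAAACUAAGCGUCCUGACUGGAUGGUCCCUGCG, so the coding DNA strand is ACGCCCCTTTCCCGGAGGCCATCTCAAATTGACGTTGTCGCATGATAGGACTTTTAAAACTAAGCGTCCTGACTGGATGGTCCCTGCG. The template is its reverse complement.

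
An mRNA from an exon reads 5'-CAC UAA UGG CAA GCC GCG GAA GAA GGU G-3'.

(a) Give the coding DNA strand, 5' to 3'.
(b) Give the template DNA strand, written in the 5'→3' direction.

(a) 5′-CACTAATGGCAAGCCGCGGAAGAAGGTG-3′
(b) 5'-CACCTTCTTCCGCGGCTTGCCATTAGTG-3'

(a) The coding strand matches the mRNA with U→T.
(b) The template strand is the reverse complement of the coding strand.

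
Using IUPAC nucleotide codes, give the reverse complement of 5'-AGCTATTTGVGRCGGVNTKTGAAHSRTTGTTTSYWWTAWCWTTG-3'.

5'-CAAWGWTAWWRSAAACAAYSDTTCAMANBCCGYCBCAAATAGCT-3'

Standard pairs A↔T, G↔C; ambiguity codes pair R↔Y, K↔M, W↔W, S↔S, H↔D, V↔B, N↔N. Complement (TCGATAAACBCYGCCBNAMACTTDSYAACAAASRWWATWGWAAC), then reverse for 5'→3'.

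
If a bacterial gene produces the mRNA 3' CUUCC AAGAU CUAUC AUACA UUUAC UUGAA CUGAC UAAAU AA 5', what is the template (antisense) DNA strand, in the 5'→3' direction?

5′-GAAGGTTCTAGATAGTATGTAAATGAACTTGACTGATTTATT-3′

Written 5'→3' the mRNA is AAUAAAUCAGUCAAGUUCAUUUACAUACUAUCUAGAACCUUC, so the coding DNA strand is AATAAATCAGTCAAGTTCATTTACATACTATCTAGAACCTTC. The template is its reverse complement.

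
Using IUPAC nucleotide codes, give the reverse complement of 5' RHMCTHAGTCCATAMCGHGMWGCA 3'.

Standard pairs A↔T, G↔C; ambiguity codes pair R↔Y, M↔K, W↔W, H↔D. Complement (YDKGADTCAGGTATKGCDCKWCGT), then reverse for 5'→3'.

5'-TGCWKCDCGKTATGGACTDAGKDY-3'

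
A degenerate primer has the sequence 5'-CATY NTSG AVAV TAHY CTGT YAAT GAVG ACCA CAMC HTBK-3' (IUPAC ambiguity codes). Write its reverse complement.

5'-MVADGKTGTGGTCBTCATTRACAGRDTABTBTCSANRATG-3'

Standard pairs A↔T, G↔C; ambiguity codes pair Y↔R, M↔K, S↔S, B↔V, H↔D, N↔N. Complement (GTARNASCTBTBATDRGACARTTACTBCTGGTGTKGDAVM), then reverse for 5'→3'.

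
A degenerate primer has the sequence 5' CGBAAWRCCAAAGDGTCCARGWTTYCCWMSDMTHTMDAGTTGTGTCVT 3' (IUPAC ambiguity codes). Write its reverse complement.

Standard pairs A↔T, G↔C; ambiguity codes pair R↔Y, M↔K, W↔W, S↔S, B↔V, D↔H. Complement (GCVTTWYGGTTTCHCAGGTYCWAARGGWKSHKADAKHTCAACACAGBA), then reverse for 5'→3'.

5'-ABGACACAACTHKADAKHSKWGGRAAWCYTGGACHCTTTGGYWTTVCG-3'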